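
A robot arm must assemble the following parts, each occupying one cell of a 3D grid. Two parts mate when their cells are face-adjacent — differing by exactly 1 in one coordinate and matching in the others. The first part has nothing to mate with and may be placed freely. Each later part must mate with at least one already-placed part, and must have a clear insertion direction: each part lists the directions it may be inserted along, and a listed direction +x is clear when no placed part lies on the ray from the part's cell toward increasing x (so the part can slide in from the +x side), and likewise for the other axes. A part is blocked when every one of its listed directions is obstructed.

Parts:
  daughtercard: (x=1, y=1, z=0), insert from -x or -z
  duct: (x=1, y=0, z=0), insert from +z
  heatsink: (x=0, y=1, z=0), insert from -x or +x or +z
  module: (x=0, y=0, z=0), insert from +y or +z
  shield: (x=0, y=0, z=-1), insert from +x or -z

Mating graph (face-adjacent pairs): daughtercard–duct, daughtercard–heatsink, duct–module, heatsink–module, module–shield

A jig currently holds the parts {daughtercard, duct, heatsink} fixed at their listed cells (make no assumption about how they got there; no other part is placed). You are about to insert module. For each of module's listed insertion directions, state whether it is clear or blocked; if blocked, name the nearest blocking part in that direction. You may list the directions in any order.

+y: blocked by heatsink; +z: clear

+y: nearest on ray is heatsink@(0, 1, 0) ⇒ blocked
+z: ray from module(0, 0, 0) has no placed part ⇒ clear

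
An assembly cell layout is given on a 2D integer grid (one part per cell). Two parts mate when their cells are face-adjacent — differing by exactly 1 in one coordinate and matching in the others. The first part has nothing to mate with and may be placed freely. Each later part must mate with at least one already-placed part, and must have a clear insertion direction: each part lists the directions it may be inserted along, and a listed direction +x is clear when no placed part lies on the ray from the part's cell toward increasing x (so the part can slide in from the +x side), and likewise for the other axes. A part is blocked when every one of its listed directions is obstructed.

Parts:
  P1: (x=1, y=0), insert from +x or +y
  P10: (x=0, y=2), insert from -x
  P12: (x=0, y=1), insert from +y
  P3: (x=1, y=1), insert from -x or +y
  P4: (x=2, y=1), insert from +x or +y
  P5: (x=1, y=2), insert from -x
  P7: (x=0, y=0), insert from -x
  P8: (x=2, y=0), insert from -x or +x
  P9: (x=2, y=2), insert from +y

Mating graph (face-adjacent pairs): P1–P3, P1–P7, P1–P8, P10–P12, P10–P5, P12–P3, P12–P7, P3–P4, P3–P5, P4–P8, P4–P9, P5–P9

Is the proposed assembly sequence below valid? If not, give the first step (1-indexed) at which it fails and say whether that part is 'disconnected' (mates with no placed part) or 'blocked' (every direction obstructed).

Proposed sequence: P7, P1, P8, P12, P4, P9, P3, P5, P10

Valid

1. P7@(0, 0) [-x clear] — {P7}
2. P1@(1, 0) [+x clear] — {P1, P7}
3. P8@(2, 0) [+x clear] — {P1, P7, P8}
4. P12@(0, 1) [+y clear] — {P1, P12, P7, P8}
5. P4@(2, 1) [+x clear] — {P1, P12, P4, P7, P8}
6. P9@(2, 2) [+y clear] — {P1, P12, P4, P7, P8, P9}
7. P3@(1, 1) [+y clear] — {P1, P12, P3, P4, P7, P8, P9}
8. P5@(1, 2) [-x clear] — {P1, P12, P3, P4, P5, P7, P8, P9}
9. P10@(0, 2) [-x clear] — {P1, P10, P12, P3, P4, P5, P7, P8, P9}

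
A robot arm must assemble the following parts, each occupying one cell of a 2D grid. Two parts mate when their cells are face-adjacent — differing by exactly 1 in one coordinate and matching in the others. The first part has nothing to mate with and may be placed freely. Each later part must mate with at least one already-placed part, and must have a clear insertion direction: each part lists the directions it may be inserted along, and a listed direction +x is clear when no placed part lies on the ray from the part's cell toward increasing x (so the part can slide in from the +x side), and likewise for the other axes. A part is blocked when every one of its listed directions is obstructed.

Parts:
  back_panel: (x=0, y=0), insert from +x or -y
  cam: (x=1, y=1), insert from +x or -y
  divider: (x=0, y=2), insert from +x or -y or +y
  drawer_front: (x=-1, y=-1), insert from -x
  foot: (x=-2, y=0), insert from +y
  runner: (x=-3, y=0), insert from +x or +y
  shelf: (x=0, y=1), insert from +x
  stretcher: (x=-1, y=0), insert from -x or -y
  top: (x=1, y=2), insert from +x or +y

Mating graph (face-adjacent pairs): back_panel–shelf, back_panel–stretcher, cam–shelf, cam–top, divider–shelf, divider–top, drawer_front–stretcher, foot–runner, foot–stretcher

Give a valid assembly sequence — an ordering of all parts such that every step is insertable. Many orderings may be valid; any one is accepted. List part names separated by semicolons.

divider; top; shelf; cam; back_panel; stretcher; drawer_front; foot; runner

1. divider@(0, 2) [+x clear] — {divider}
2. top@(1, 2) [+x clear] — {divider, top}
3. shelf@(0, 1) [+x clear] — {divider, shelf, top}
4. cam@(1, 1) [+x clear] — {cam, divider, shelf, top}
5. back_panel@(0, 0) [+x clear] — {back_panel, cam, divider, shelf, top}
6. stretcher@(-1, 0) [-x clear] — {back_panel, cam, divider, shelf, stretcher, top}
7. drawer_front@(-1, -1) [-x clear] — {back_panel, cam, divider, drawer_front, shelf, stretcher, top}
8. foot@(-2, 0) [+y clear] — {back_panel, cam, divider, drawer_front, foot, shelf, stretcher, top}
9. runner@(-3, 0) [+y clear] — {back_panel, cam, divider, drawer_front, foot, runner, shelf, stretcher, top}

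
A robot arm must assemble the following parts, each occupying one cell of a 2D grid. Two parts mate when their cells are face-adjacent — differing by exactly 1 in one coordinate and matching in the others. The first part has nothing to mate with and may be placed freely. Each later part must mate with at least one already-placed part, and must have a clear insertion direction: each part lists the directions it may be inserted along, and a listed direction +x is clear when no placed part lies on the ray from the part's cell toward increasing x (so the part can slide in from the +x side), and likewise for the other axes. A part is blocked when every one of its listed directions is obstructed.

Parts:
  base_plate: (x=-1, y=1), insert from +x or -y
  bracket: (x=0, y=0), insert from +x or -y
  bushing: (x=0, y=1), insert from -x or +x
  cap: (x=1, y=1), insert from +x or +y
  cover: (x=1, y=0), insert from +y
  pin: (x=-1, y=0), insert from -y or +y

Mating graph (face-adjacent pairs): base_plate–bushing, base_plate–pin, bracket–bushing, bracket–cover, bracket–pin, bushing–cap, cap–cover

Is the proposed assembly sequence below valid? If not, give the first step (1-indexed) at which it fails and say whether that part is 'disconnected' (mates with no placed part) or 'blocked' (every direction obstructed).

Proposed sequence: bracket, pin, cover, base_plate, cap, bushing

Invalid at step 6 (blocked)

1. bracket@(0, 0) [+x clear] — {bracket}
2. pin@(-1, 0) [-y clear] — {bracket, pin}
3. cover@(1, 0) [+y clear] — {bracket, cover, pin}
4. base_plate@(-1, 1) [+x clear] — {base_plate, bracket, cover, pin}
5. cap@(1, 1) [+x clear] — {base_plate, bracket, cap, cover, pin}
6. bushing@(0, 1) — -x/+x all obstructed ⇒ blocked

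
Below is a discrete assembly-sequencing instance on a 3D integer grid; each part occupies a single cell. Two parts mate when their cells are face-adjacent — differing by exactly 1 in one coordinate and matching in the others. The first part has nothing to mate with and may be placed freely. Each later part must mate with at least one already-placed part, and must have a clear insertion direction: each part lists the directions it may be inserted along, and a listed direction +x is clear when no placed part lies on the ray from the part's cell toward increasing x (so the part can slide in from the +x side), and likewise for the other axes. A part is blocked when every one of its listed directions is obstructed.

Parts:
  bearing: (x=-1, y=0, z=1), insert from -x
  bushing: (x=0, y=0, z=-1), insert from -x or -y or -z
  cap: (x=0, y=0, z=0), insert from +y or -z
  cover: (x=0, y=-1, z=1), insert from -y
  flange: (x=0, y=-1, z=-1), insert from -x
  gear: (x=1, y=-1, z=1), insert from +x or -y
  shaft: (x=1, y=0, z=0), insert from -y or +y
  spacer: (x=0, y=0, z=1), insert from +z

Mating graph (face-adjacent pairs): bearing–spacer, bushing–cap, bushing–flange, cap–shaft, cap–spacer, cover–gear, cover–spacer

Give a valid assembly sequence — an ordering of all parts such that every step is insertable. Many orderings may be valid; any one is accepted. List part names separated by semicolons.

bushing; cap; shaft; spacer; bearing; cover; flange; gear

1. bushing@(0, 0, -1) [-x clear] — {bushing}
2. cap@(0, 0, 0) [+y clear] — {bushing, cap}
3. shaft@(1, 0, 0) [-y clear] — {bushing, cap, shaft}
4. spacer@(0, 0, 1) [+z clear] — {bushing, cap, shaft, spacer}
5. bearing@(-1, 0, 1) [-x clear] — {bearing, bushing, cap, shaft, spacer}
6. cover@(0, -1, 1) [-y clear] — {bearing, bushing, cap, cover, shaft, spacer}
7. flange@(0, -1, -1) [-x clear] — {bearing, bushing, cap, cover, flange, shaft, spacer}
8. gear@(1, -1, 1) [+x clear] — {bearing, bushing, cap, cover, flange, gear, shaft, spacer}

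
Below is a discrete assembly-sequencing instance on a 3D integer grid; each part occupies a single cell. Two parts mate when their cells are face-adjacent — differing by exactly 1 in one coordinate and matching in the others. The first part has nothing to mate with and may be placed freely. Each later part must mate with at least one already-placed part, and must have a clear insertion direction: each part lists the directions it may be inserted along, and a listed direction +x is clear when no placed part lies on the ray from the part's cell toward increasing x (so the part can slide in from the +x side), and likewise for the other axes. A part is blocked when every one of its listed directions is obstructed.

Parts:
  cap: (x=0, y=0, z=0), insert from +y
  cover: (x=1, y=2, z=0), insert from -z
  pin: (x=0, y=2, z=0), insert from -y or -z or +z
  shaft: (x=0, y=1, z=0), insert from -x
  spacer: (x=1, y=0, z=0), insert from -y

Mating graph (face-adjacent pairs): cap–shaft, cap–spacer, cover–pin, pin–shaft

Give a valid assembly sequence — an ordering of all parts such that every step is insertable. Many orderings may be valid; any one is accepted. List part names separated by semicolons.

1. spacer@(1, 0, 0) [-y clear] — {spacer}
2. cap@(0, 0, 0) [+y clear] — {cap, spacer}
3. shaft@(0, 1, 0) [-x clear] — {cap, shaft, spacer}
4. pin@(0, 2, 0) [-z clear] — {cap, pin, shaft, spacer}
5. cover@(1, 2, 0) [-z clear] — {cap, cover, pin, shaft, spacer}

spacer; cap; shaft; pin; cover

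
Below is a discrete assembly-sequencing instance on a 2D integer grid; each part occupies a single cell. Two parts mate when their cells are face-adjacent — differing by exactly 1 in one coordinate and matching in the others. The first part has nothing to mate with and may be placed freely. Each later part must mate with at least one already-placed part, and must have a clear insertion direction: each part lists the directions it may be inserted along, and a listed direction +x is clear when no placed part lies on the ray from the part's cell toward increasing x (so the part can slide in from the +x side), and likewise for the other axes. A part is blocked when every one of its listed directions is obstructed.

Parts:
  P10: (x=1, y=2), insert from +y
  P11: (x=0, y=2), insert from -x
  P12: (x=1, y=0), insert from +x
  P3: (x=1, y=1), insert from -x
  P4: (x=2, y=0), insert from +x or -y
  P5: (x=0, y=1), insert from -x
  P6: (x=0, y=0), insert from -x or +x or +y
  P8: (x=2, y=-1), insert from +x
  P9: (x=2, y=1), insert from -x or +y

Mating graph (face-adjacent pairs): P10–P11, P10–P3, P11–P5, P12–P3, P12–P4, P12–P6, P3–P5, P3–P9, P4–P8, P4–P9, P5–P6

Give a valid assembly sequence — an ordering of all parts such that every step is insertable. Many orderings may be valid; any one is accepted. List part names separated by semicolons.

1. P6@(0, 0) [-x clear] — {P6}
2. P12@(1, 0) [+x clear] — {P12, P6}
3. P4@(2, 0) [+x clear] — {P12, P4, P6}
4. P3@(1, 1) [-x clear] — {P12, P3, P4, P6}
5. P9@(2, 1) [+y clear] — {P12, P3, P4, P6, P9}
6. P8@(2, -1) [+x clear] — {P12, P3, P4, P6, P8, P9}
7. P5@(0, 1) [-x clear] — {P12, P3, P4, P5, P6, P8, P9}
8. P10@(1, 2) [+y clear] — {P10, P12, P3, P4, P5, P6, P8, P9}
9. P11@(0, 2) [-x clear] — {P10, P11, P12, P3, P4, P5, P6, P8, P9}

P6; P12; P4; P3; P9; P8; P5; P10; P11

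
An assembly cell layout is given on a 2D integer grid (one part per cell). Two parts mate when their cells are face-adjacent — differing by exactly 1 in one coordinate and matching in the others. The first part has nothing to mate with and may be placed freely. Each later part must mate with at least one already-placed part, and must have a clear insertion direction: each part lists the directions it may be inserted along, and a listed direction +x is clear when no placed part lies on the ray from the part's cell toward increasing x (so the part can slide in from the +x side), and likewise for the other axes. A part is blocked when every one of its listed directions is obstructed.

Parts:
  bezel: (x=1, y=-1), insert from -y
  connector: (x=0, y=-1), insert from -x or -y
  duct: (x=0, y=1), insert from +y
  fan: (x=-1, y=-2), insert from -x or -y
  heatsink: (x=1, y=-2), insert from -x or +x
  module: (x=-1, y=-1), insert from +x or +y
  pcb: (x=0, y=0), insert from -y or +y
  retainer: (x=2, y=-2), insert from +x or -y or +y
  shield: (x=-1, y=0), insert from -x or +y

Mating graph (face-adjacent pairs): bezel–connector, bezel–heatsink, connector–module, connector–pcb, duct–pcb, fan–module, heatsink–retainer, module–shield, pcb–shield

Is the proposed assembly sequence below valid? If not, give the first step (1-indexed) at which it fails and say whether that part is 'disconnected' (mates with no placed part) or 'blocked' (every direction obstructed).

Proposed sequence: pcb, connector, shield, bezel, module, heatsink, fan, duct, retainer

1. pcb@(0, 0) [-y clear] — {pcb}
2. connector@(0, -1) [-x clear] — {connector, pcb}
3. shield@(-1, 0) [-x clear] — {connector, pcb, shield}
4. bezel@(1, -1) [-y clear] — {bezel, connector, pcb, shield}
5. module@(-1, -1) — +x/+y all obstructed ⇒ blocked

Invalid at step 5 (blocked)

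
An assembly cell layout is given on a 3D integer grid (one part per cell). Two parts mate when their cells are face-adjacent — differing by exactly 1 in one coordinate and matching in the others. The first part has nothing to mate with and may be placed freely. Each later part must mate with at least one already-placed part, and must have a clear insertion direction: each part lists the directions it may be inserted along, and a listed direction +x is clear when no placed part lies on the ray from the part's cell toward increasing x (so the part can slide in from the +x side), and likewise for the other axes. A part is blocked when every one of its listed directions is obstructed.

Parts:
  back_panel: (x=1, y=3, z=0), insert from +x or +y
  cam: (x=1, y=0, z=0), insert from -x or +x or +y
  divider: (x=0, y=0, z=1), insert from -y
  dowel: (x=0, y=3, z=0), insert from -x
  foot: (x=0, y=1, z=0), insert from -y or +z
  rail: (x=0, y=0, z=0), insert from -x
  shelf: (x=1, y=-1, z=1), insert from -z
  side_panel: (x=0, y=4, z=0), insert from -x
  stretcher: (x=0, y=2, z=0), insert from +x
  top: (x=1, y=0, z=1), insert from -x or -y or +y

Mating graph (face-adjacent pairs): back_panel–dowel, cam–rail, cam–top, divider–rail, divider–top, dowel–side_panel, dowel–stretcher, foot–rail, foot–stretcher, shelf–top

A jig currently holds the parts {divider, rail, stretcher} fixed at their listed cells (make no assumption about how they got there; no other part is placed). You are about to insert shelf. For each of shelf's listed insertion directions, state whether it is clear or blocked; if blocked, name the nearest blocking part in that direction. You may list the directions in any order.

-z: clear

-z: ray from shelf(1, -1, 1) has no placed part ⇒ clear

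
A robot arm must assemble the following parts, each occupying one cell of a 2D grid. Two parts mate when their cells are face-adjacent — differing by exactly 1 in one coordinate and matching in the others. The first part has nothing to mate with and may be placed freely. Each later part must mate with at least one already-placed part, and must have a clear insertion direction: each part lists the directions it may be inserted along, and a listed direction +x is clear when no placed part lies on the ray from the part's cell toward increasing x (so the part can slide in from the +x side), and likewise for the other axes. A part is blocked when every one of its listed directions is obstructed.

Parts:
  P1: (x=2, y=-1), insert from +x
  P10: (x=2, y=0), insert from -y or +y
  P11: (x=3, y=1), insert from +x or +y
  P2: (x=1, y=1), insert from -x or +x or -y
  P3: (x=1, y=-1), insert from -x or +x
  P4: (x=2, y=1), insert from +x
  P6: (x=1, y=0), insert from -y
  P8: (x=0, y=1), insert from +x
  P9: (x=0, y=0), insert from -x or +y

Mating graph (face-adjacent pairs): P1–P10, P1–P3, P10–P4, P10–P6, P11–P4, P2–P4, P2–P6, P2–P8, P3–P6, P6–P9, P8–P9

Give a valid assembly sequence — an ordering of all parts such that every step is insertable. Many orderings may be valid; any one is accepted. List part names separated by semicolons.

1. P8@(0, 1) [+x clear] — {P8}
2. P2@(1, 1) [+x clear] — {P2, P8}
3. P9@(0, 0) [-x clear] — {P2, P8, P9}
4. P6@(1, 0) [-y clear] — {P2, P6, P8, P9}
5. P3@(1, -1) [-x clear] — {P2, P3, P6, P8, P9}
6. P10@(2, 0) [-y clear] — {P10, P2, P3, P6, P8, P9}
7. P1@(2, -1) [+x clear] — {P1, P10, P2, P3, P6, P8, P9}
8. P4@(2, 1) [+x clear] — {P1, P10, P2, P3, P4, P6, P8, P9}
9. P11@(3, 1) [+x clear] — {P1, P10, P11, P2, P3, P4, P6, P8, P9}

P8; P2; P9; P6; P3; P10; P1; P4; P11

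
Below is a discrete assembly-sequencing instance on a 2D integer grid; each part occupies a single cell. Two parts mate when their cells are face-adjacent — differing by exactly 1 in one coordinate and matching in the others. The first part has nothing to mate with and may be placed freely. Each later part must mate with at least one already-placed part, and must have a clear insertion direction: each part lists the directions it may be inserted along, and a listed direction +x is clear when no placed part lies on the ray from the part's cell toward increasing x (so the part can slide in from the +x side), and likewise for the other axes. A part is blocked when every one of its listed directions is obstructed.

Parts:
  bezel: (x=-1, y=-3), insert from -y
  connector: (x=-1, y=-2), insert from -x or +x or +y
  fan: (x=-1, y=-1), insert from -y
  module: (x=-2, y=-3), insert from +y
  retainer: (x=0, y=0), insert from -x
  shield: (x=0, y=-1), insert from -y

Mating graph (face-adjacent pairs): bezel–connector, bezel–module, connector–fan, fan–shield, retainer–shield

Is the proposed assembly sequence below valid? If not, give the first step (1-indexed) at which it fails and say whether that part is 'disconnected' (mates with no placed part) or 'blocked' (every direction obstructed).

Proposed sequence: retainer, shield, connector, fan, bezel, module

Invalid at step 3 (disconnected)

1. retainer@(0, 0) [-x clear] — {retainer}
2. shield@(0, -1) [-y clear] — {retainer, shield}
3. connector@(-1, -2) — no placed neighbour ⇒ disconnected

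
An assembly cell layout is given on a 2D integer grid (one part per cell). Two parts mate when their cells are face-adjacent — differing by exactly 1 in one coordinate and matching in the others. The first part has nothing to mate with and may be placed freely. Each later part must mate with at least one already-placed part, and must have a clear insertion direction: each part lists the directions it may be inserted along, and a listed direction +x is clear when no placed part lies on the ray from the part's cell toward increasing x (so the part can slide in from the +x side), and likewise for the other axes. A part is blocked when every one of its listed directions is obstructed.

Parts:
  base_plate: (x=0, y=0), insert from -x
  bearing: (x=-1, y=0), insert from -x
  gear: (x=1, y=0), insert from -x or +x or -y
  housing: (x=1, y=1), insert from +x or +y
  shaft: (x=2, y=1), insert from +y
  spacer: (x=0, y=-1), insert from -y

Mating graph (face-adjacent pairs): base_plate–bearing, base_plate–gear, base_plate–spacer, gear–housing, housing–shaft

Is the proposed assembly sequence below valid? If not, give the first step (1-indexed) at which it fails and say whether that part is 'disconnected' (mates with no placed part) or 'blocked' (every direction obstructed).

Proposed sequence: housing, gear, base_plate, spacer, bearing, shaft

Valid

1. housing@(1, 1) [+x clear] — {housing}
2. gear@(1, 0) [-x clear] — {gear, housing}
3. base_plate@(0, 0) [-x clear] — {base_plate, gear, housing}
4. spacer@(0, -1) [-y clear] — {base_plate, gear, housing, spacer}
5. bearing@(-1, 0) [-x clear] — {base_plate, bearing, gear, housing, spacer}
6. shaft@(2, 1) [+y clear] — {base_plate, bearing, gear, housing, shaft, spacer}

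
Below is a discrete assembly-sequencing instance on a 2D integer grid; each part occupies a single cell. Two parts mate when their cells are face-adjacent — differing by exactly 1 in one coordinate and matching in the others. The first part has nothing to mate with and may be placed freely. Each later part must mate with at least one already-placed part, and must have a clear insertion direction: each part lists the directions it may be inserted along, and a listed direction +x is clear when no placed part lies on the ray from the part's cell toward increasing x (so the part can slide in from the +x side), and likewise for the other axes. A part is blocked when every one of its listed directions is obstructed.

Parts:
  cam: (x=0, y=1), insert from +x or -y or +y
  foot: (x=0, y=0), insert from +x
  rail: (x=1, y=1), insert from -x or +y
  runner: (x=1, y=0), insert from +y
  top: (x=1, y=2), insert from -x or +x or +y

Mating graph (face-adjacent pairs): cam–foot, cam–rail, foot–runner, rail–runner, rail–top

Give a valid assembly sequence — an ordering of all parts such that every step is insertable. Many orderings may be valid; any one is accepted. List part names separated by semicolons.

foot; runner; rail; top; cam

1. foot@(0, 0) [+x clear] — {foot}
2. runner@(1, 0) [+y clear] — {foot, runner}
3. rail@(1, 1) [-x clear] — {foot, rail, runner}
4. top@(1, 2) [-x clear] — {foot, rail, runner, top}
5. cam@(0, 1) [+y clear] — {cam, foot, rail, runner, top}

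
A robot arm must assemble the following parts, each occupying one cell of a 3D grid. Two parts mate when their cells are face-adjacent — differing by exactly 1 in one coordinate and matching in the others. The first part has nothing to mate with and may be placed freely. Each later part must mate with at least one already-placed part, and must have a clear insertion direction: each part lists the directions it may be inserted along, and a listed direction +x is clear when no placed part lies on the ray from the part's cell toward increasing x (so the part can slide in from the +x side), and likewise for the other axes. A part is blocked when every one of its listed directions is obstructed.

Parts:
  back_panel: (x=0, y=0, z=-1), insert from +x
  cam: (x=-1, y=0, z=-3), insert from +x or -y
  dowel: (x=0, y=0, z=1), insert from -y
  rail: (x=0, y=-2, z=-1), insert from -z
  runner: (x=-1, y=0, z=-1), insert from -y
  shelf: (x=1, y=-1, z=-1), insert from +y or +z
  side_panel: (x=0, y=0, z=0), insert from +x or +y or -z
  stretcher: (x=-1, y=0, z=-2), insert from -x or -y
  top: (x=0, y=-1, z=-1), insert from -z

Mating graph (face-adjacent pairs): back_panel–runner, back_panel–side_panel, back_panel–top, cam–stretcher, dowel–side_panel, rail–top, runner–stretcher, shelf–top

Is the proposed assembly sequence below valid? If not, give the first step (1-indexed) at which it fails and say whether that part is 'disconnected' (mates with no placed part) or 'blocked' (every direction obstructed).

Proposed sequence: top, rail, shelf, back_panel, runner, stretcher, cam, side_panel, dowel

Valid

1. top@(0, -1, -1) [-z clear] — {top}
2. rail@(0, -2, -1) [-z clear] — {rail, top}
3. shelf@(1, -1, -1) [+y clear] — {rail, shelf, top}
4. back_panel@(0, 0, -1) [+x clear] — {back_panel, rail, shelf, top}
5. runner@(-1, 0, -1) [-y clear] — {back_panel, rail, runner, shelf, top}
6. stretcher@(-1, 0, -2) [-x clear] — {back_panel, rail, runner, shelf, stretcher, top}
7. cam@(-1, 0, -3) [+x clear] — {back_panel, cam, rail, runner, shelf, stretcher, top}
8. side_panel@(0, 0, 0) [+x clear] — {back_panel, cam, rail, runner, shelf, side_panel, stretcher, top}
9. dowel@(0, 0, 1) [-y clear] — {back_panel, cam, dowel, rail, runner, shelf, side_panel, stretcher, top}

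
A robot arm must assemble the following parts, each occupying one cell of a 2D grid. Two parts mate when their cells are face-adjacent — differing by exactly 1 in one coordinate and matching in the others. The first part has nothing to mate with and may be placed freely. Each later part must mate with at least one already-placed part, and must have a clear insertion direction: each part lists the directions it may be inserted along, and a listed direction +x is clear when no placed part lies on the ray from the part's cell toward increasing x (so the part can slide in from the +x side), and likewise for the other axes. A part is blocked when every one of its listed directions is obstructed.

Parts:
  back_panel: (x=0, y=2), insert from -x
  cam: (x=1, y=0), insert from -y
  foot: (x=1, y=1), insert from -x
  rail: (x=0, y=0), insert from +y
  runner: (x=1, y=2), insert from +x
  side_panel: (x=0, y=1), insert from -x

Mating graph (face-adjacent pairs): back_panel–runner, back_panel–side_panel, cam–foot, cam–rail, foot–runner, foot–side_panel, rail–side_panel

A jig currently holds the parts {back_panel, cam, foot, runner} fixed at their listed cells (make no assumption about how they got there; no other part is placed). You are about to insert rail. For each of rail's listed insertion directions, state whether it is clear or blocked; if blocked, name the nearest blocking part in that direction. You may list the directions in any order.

+y: blocked by back_panel

+y: nearest on ray is back_panel@(0, 2) ⇒ blocked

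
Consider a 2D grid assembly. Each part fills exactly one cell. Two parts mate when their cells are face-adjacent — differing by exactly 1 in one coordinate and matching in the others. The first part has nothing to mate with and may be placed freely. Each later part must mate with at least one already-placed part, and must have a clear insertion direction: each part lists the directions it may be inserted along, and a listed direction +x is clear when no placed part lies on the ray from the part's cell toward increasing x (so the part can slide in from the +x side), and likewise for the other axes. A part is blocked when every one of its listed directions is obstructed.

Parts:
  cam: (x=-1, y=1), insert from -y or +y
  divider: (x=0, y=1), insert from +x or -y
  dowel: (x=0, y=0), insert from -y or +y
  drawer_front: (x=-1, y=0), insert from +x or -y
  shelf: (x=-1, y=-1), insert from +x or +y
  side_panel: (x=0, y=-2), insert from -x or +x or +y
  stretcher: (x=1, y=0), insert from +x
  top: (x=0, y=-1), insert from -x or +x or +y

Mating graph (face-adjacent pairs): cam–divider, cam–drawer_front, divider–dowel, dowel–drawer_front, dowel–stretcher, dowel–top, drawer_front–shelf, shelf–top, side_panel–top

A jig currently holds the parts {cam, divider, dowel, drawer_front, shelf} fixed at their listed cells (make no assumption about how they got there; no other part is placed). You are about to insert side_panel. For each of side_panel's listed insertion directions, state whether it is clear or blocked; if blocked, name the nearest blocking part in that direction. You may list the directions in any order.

+x: clear; +y: blocked by dowel; -x: clear

-x: ray from side_panel(0, -2) has no placed part ⇒ clear
+x: ray from side_panel(0, -2) has no placed part ⇒ clear
+y: nearest on ray is dowel@(0, 0) ⇒ blocked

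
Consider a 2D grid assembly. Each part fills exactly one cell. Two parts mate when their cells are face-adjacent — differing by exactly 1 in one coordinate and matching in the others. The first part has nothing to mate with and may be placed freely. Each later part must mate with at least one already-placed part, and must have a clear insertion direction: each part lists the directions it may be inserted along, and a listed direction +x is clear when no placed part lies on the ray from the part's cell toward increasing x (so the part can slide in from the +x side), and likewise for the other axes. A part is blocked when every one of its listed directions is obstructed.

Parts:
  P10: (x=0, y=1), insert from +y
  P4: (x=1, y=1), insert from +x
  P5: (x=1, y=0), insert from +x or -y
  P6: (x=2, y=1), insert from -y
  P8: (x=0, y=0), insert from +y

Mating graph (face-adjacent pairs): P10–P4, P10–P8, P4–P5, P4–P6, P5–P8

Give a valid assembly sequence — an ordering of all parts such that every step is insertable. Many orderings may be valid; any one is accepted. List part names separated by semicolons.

1. P5@(1, 0) [+x clear] — {P5}
2. P8@(0, 0) [+y clear] — {P5, P8}
3. P10@(0, 1) [+y clear] — {P10, P5, P8}
4. P4@(1, 1) [+x clear] — {P10, P4, P5, P8}
5. P6@(2, 1) [-y clear] — {P10, P4, P5, P6, P8}

P5; P8; P10; P4; P6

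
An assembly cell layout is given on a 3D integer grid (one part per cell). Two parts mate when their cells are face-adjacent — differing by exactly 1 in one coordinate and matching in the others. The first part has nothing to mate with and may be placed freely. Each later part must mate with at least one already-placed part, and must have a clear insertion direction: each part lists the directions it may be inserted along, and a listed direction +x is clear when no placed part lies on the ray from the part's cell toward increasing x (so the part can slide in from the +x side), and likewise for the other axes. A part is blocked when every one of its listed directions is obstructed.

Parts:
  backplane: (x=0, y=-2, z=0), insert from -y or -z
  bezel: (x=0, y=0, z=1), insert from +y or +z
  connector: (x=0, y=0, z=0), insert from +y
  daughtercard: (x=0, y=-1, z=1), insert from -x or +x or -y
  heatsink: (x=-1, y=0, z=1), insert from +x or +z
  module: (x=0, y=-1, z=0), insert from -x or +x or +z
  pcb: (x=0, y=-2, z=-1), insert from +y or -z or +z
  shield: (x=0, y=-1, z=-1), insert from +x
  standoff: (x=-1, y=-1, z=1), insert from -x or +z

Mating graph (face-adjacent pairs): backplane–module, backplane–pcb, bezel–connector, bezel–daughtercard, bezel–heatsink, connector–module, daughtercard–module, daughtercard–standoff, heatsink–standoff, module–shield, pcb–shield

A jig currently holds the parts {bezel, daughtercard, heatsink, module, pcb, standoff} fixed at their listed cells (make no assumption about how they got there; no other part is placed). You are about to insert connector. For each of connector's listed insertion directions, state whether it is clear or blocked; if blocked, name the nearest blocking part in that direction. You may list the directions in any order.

+y: ray from connector(0, 0, 0) has no placed part ⇒ clear

+y: clear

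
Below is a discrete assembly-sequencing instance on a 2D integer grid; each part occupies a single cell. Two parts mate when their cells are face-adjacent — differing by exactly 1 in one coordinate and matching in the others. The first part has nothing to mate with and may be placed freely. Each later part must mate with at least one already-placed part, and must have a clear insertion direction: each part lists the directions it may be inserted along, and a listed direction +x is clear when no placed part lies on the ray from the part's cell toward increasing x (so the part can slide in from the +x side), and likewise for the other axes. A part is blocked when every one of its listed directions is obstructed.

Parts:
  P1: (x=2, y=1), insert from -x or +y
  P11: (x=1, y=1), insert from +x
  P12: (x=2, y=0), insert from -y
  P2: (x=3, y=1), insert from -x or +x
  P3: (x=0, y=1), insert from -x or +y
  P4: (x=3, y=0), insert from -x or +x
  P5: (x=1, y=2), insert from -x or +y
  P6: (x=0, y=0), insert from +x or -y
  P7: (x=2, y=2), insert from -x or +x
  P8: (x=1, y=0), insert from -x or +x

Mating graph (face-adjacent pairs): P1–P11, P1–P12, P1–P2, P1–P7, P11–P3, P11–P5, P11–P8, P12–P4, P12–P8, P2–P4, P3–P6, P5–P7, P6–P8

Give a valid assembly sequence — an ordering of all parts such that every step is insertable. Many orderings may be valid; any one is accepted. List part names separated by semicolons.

P3; P6; P8; P12; P4; P11; P5; P2; P1; P7

1. P3@(0, 1) [-x clear] — {P3}
2. P6@(0, 0) [+x clear] — {P3, P6}
3. P8@(1, 0) [+x clear] — {P3, P6, P8}
4. P12@(2, 0) [-y clear] — {P12, P3, P6, P8}
5. P4@(3, 0) [+x clear] — {P12, P3, P4, P6, P8}
6. P11@(1, 1) [+x clear] — {P11, P12, P3, P4, P6, P8}
7. P5@(1, 2) [-x clear] — {P11, P12, P3, P4, P5, P6, P8}
8. P2@(3, 1) [+x clear] — {P11, P12, P2, P3, P4, P5, P6, P8}
9. P1@(2, 1) [+y clear] — {P1, P11, P12, P2, P3, P4, P5, P6, P8}
10. P7@(2, 2) [+x clear] — {P1, P11, P12, P2, P3, P4, P5, P6, P7, P8}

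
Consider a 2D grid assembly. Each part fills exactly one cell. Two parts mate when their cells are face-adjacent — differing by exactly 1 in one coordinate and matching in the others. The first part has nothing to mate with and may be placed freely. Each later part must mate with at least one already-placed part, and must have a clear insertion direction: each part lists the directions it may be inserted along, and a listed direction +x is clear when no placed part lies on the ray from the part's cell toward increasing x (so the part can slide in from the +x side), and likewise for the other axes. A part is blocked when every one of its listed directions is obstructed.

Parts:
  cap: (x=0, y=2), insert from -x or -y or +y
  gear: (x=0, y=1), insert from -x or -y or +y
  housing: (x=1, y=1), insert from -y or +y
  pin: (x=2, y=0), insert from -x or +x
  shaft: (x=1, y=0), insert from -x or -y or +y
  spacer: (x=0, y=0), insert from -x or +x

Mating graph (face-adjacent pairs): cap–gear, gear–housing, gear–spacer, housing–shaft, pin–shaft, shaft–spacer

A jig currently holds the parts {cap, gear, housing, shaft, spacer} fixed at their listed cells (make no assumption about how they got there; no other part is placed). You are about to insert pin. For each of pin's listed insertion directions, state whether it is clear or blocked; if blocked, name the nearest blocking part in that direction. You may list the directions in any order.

+x: clear; -x: blocked by shaft

-x: nearest on ray is shaft@(1, 0) ⇒ blocked
+x: ray from pin(2, 0) has no placed part ⇒ clear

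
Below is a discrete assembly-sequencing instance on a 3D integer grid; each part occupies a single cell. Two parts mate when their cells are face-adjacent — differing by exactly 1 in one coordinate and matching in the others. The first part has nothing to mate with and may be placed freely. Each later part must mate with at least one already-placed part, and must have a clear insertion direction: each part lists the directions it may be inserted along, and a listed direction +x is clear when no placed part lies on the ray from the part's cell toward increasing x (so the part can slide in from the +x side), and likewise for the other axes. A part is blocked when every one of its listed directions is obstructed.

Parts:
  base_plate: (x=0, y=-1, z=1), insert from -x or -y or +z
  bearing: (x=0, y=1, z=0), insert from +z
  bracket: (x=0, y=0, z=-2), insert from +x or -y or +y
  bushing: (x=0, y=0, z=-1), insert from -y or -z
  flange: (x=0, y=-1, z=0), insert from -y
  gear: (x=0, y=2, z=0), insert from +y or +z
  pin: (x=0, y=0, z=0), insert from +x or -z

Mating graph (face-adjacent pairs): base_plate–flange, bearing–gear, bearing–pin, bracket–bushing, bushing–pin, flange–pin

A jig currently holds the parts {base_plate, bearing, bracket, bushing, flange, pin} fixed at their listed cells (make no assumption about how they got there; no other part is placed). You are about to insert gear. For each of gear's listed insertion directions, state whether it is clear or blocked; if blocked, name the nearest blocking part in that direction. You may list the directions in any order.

+y: ray from gear(0, 2, 0) has no placed part ⇒ clear
+z: ray from gear(0, 2, 0) has no placed part ⇒ clear

+y: clear; +z: clear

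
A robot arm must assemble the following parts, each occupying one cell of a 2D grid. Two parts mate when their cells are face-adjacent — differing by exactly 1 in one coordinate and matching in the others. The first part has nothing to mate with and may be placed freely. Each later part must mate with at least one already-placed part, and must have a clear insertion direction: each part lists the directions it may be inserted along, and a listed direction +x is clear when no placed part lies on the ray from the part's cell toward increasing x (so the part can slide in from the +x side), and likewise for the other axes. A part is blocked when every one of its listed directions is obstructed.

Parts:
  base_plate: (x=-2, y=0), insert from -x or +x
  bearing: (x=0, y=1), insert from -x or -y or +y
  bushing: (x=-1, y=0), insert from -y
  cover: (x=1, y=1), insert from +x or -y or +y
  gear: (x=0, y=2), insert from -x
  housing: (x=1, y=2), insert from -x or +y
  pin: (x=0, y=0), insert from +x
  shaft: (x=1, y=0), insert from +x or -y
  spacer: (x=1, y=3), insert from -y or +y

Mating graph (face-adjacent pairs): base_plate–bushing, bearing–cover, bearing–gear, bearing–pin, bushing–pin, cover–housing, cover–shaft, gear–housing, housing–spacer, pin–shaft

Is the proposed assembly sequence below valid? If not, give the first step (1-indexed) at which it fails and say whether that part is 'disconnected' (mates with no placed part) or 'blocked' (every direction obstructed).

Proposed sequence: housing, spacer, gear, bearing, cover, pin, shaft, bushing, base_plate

Valid

1. housing@(1, 2) [-x clear] — {housing}
2. spacer@(1, 3) [+y clear] — {housing, spacer}
3. gear@(0, 2) [-x clear] — {gear, housing, spacer}
4. bearing@(0, 1) [-x clear] — {bearing, gear, housing, spacer}
5. cover@(1, 1) [+x clear] — {bearing, cover, gear, housing, spacer}
6. pin@(0, 0) [+x clear] — {bearing, cover, gear, housing, pin, spacer}
7. shaft@(1, 0) [+x clear] — {bearing, cover, gear, housing, pin, shaft, spacer}
8. bushing@(-1, 0) [-y clear] — {bearing, bushing, cover, gear, housing, pin, shaft, spacer}
9. base_plate@(-2, 0) [-x clear] — {base_plate, bearing, bushing, cover, gear, housing, pin, shaft, spacer}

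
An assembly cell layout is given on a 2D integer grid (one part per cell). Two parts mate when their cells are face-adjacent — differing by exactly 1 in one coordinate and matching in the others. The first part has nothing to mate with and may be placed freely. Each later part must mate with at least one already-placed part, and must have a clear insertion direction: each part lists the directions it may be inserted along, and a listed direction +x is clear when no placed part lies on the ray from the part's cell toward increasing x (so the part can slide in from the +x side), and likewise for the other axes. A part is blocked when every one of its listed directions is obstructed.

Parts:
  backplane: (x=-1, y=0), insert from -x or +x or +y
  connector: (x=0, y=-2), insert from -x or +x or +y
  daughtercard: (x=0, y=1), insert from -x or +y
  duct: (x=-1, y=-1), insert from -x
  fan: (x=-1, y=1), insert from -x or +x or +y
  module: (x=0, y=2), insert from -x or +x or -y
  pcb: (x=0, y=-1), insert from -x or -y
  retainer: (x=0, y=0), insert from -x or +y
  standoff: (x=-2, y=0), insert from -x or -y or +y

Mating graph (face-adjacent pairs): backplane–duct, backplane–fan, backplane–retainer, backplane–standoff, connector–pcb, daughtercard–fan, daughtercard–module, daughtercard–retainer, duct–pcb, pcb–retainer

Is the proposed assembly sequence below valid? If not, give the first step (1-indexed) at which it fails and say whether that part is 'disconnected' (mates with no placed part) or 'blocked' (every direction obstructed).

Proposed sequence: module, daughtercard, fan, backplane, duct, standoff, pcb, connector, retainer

1. module@(0, 2) [-x clear] — {module}
2. daughtercard@(0, 1) [-x clear] — {daughtercard, module}
3. fan@(-1, 1) [-x clear] — {daughtercard, fan, module}
4. backplane@(-1, 0) [-x clear] — {backplane, daughtercard, fan, module}
5. duct@(-1, -1) [-x clear] — {backplane, daughtercard, duct, fan, module}
6. standoff@(-2, 0) [-x clear] — {backplane, daughtercard, duct, fan, module, standoff}
7. pcb@(0, -1) [-y clear] — {backplane, daughtercard, duct, fan, module, pcb, standoff}
8. connector@(0, -2) [-x clear] — {backplane, connector, daughtercard, duct, fan, module, pcb, standoff}
9. retainer@(0, 0) — -x/+y all obstructed ⇒ blocked

Invalid at step 9 (blocked)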